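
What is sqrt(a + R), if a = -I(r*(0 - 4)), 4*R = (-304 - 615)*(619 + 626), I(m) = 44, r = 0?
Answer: I*sqrt(1144331)/2 ≈ 534.87*I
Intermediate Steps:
R = -1144155/4 (R = ((-304 - 615)*(619 + 626))/4 = (-919*1245)/4 = (1/4)*(-1144155) = -1144155/4 ≈ -2.8604e+5)
a = -44 (a = -1*44 = -44)
sqrt(a + R) = sqrt(-44 - 1144155/4) = sqrt(-1144331/4) = I*sqrt(1144331)/2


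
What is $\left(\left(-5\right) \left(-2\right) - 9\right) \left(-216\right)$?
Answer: $-216$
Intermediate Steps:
$\left(\left(-5\right) \left(-2\right) - 9\right) \left(-216\right) = \left(10 - 9\right) \left(-216\right) = 1 \left(-216\right) = -216$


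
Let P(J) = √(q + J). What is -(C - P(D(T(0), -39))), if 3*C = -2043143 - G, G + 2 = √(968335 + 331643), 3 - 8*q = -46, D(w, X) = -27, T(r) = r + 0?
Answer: 681047 + √144442 + I*√334/4 ≈ 6.8143e+5 + 4.5689*I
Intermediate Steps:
T(r) = r
q = 49/8 (q = 3/8 - ⅛*(-46) = 3/8 + 23/4 = 49/8 ≈ 6.1250)
G = -2 + 3*√144442 (G = -2 + √(968335 + 331643) = -2 + √1299978 = -2 + 3*√144442 ≈ 1138.2)
C = -681047 - √144442 (C = (-2043143 - (-2 + 3*√144442))/3 = (-2043143 + (2 - 3*√144442))/3 = (-2043141 - 3*√144442)/3 = -681047 - √144442 ≈ -6.8143e+5)
P(J) = √(49/8 + J)
-(C - P(D(T(0), -39))) = -((-681047 - √144442) - √(98 + 16*(-27))/4) = -((-681047 - √144442) - √(98 - 432)/4) = -((-681047 - √144442) - √(-334)/4) = -((-681047 - √144442) - I*√334/4) = -(-681047 - √144442 - I*√334/4) = 681047 + √144442 + I*√334/4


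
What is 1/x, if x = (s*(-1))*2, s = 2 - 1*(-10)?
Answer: -1/24 ≈ -0.041667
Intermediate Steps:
s = 12 (s = 2 + 10 = 12)
x = -24 (x = (12*(-1))*2 = -12*2 = -24)
1/x = 1/(-24) = -1/24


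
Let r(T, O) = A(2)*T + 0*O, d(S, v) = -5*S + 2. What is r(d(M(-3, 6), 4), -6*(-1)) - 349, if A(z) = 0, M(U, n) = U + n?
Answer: -349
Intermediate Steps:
d(S, v) = 2 - 5*S
r(T, O) = 0 (r(T, O) = 0*T + 0*O = 0 + 0 = 0)
r(d(M(-3, 6), 4), -6*(-1)) - 349 = 0 - 349 = -349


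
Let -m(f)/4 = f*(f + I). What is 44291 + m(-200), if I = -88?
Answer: -186109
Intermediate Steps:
m(f) = -4*f*(-88 + f) (m(f) = -4*f*(f - 88) = -4*f*(-88 + f))
44291 + m(-200) = 44291 + 4*(-200)*(88 - 1*(-200)) = 44291 + 4*(-200)*(88 + 200) = 44291 + 4*(-200)*288 = 44291 - 230400 = -186109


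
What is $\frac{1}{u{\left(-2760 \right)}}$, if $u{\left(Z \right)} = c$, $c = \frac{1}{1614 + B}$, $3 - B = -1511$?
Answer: $3128$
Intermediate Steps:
$B = 1514$ ($B = 3 - -1511 = 3 + 1511 = 1514$)
$c = \frac{1}{3128}$ ($c = \frac{1}{1614 + 1514} = \frac{1}{3128} \approx 0.00031969$)
$u{\left(Z \right)} = \frac{1}{3128}$
$\frac{1}{u{\left(-2760 \right)}} = \frac{1}{\frac{1}{3128}} = 3128$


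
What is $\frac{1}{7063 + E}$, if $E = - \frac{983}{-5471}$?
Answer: $\frac{5471}{38642656} \approx 0.00014158$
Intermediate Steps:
$E = \frac{983}{5471}$ ($E = \left(-983\right) \left(- \frac{1}{5471}\right) = \frac{983}{5471} \approx 0.17967$)
$\frac{1}{7063 + E} = \frac{1}{7063 + \frac{983}{5471}} = \frac{1}{\frac{38642656}{5471}} = \frac{5471}{38642656}$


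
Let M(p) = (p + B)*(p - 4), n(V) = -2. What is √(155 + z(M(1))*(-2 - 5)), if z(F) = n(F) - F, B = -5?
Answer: √253 ≈ 15.906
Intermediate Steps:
M(p) = (-5 + p)*(-4 + p) (M(p) = (p - 5)*(p - 4) = (-5 + p)*(-4 + p))
z(F) = -2 - F
√(155 + z(M(1))*(-2 - 5)) = √(155 + (-2 - (20 + 1² - 9*1))*(-2 - 5)) = √(155 + (-2 - (20 + 1 - 9))*(-7)) = √(155 + (-2 - 1*12)*(-7)) = √(155 + (-2 - 12)*(-7)) = √(155 - 14*(-7)) = √(155 + 98) = √253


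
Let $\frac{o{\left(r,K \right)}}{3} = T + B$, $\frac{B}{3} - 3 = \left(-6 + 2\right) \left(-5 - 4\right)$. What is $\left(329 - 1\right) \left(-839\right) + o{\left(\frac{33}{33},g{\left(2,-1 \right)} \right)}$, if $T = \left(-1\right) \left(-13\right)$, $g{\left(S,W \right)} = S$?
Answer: $-274802$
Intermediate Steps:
$B = 117$ ($B = 9 + 3 \left(-6 + 2\right) \left(-5 - 4\right) = 9 + 3 \left(\left(-4\right) \left(-9\right)\right) = 9 + 3 \cdot 36 = 9 + 108 = 117$)
$T = 13$
$o{\left(r,K \right)} = 390$ ($o{\left(r,K \right)} = 3 \left(13 + 117\right) = 3 \cdot 130 = 390$)
$\left(329 - 1\right) \left(-839\right) + o{\left(\frac{33}{33},g{\left(2,-1 \right)} \right)} = \left(329 - 1\right) \left(-839\right) + 390 = 328 \left(-839\right) + 390 = -275192 + 390 = -274802$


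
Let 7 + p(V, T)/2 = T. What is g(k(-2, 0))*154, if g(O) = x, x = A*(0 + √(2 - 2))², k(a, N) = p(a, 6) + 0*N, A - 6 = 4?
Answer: 0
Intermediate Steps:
p(V, T) = -14 + 2*T
A = 10 (A = 6 + 4 = 10)
k(a, N) = -2 (k(a, N) = (-14 + 2*6) + 0*N = (-14 + 12) + 0 = -2 + 0 = -2)
x = 0 (x = 10*(0 + √(2 - 2))² = 10*(0 + √0)² = 10*(0 + 0)² = 10*0² = 10*0 = 0)
g(O) = 0
g(k(-2, 0))*154 = 0*154 = 0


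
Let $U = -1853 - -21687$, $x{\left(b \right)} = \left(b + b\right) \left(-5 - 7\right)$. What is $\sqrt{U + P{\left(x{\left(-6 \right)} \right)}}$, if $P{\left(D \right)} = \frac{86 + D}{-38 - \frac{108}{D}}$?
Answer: $\frac{\sqrt{19054770}}{31} \approx 140.81$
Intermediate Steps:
$x{\left(b \right)} = - 24 b$ ($x{\left(b \right)} = 2 b \left(-12\right) = - 24 b$)
$U = 19834$ ($U = -1853 + 21687 = 19834$)
$P{\left(D \right)} = \frac{86 + D}{-38 - \frac{108}{D}}$
$\sqrt{U + P{\left(x{\left(-6 \right)} \right)}} = \sqrt{19834 - \frac{\left(-24\right) \left(-6\right) \left(86 - -144\right)}{108 + 38 \left(\left(-24\right) \left(-6\right)\right)}} = \sqrt{19834 - \frac{144 \left(86 + 144\right)}{108 + 38 \cdot 144}} = \sqrt{19834 - 144 \frac{1}{108 + 5472} \cdot 230} = \sqrt{19834 - 144 \cdot \frac{1}{5580} \cdot 230} = \sqrt{19834 - \frac{184}{31}} = \sqrt{\frac{614670}{31}} = \frac{\sqrt{19054770}}{31}$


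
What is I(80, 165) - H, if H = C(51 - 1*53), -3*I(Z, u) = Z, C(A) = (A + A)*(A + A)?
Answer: -128/3 ≈ -42.667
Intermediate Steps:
C(A) = 4*A² (C(A) = (2*A)*(2*A) = 4*A²)
I(Z, u) = -Z/3
H = 16 (H = 4*(51 - 1*53)² = 4*(51 - 53)² = 4*(-2)² = 4*4 = 16)
I(80, 165) - H = -⅓*80 - 1*16 = -80/3 - 16 = -128/3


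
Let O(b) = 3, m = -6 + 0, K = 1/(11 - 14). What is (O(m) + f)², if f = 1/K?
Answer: 0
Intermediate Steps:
K = -⅓ (K = 1/(-3) = -⅓ ≈ -0.33333)
f = -3 (f = 1/(-⅓) = -3)
m = -6
(O(m) + f)² = (3 - 3)² = 0² = 0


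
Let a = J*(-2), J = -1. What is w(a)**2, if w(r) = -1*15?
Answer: 225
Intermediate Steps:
a = 2 (a = -1*(-2) = 2)
w(r) = -15
w(a)**2 = (-15)**2 = 225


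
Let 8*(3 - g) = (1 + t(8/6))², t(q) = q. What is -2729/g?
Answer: -196488/167 ≈ -1176.6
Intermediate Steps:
g = 167/72 (g = 3 - (1 + 8/6)²/8 = 3 - (1 + 8*(⅙))²/8 = 3 - (1 + 4/3)²/8 = 3 - (7/3)²/8 = 3 - ⅛*49/9 = 3 - 49/72 = 167/72 ≈ 2.3194)
-2729/g = -2729/167/72 = -2729*72/167 = -196488/167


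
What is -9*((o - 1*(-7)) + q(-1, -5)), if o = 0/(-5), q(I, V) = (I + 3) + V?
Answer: -36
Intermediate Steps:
q(I, V) = 3 + I + V (q(I, V) = (3 + I) + V = 3 + I + V)
o = 0 (o = 0*(-⅕) = 0)
-9*((o - 1*(-7)) + q(-1, -5)) = -9*((0 - 1*(-7)) + (3 - 1 - 5)) = -9*((0 + 7) - 3) = -9*(7 - 3) = -9*4 = -36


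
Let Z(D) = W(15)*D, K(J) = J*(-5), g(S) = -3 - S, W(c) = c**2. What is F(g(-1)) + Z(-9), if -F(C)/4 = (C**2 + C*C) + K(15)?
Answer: -1757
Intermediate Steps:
K(J) = -5*J
Z(D) = 225*D (Z(D) = 15**2*D = 225*D)
F(C) = 300 - 8*C**2 (F(C) = -4*((C**2 + C*C) - 5*15) = -4*((C**2 + C**2) - 75) = -4*(2*C**2 - 75) = -4*(-75 + 2*C**2) = 300 - 8*C**2)
F(g(-1)) + Z(-9) = (300 - 8*(-3 - 1*(-1))**2) + 225*(-9) = (300 - 8*(-3 + 1)**2) - 2025 = (300 - 8*(-2)**2) - 2025 = (300 - 8*4) - 2025 = (300 - 32) - 2025 = 268 - 2025 = -1757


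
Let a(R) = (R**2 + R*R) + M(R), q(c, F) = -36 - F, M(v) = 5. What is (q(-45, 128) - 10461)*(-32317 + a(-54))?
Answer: 281350000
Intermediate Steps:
a(R) = 5 + 2*R**2 (a(R) = (R**2 + R*R) + 5 = (R**2 + R**2) + 5 = 2*R**2 + 5 = 5 + 2*R**2)
(q(-45, 128) - 10461)*(-32317 + a(-54)) = ((-36 - 1*128) - 10461)*(-32317 + (5 + 2*(-54)**2)) = ((-36 - 128) - 10461)*(-32317 + (5 + 2*2916)) = (-164 - 10461)*(-32317 + (5 + 5832)) = -10625*(-32317 + 5837) = -10625*(-26480) = 281350000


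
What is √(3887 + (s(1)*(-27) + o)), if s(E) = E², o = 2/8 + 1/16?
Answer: √61765/4 ≈ 62.131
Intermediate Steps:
o = 5/16 (o = 2*(⅛) + 1*(1/16) = ¼ + 1/16 = 5/16 ≈ 0.31250)
√(3887 + (s(1)*(-27) + o)) = √(3887 + (1²*(-27) + 5/16)) = √(3887 + (1*(-27) + 5/16)) = √(3887 + (-27 + 5/16)) = √(3887 - 427/16) = √(61765/16) = √61765/4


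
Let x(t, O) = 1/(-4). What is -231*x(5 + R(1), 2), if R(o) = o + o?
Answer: 231/4 ≈ 57.750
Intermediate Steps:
R(o) = 2*o
x(t, O) = -¼
-231*x(5 + R(1), 2) = -231*(-¼) = 231/4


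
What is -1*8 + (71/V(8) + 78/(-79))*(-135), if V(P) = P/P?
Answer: -747317/79 ≈ -9459.7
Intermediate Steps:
V(P) = 1
-1*8 + (71/V(8) + 78/(-79))*(-135) = -1*8 + (71/1 + 78/(-79))*(-135) = -8 + (71*1 + 78*(-1/79))*(-135) = -8 + (71 - 78/79)*(-135) = -8 + (5531/79)*(-135) = -8 - 746685/79 = -747317/79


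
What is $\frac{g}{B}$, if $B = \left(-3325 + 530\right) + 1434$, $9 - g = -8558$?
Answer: $- \frac{8567}{1361} \approx -6.2946$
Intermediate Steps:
$g = 8567$ ($g = 9 - -8558 = 9 + 8558 = 8567$)
$B = -1361$ ($B = -2795 + 1434 = -1361$)
$\frac{g}{B} = \frac{8567}{-1361} = 8567 \left(- \frac{1}{1361}\right) = - \frac{8567}{1361}$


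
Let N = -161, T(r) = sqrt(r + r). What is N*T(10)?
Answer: -322*sqrt(5) ≈ -720.01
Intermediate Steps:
T(r) = sqrt(2)*sqrt(r) (T(r) = sqrt(2*r) = sqrt(2)*sqrt(r))
N*T(10) = -161*sqrt(2)*sqrt(10) = -322*sqrt(5)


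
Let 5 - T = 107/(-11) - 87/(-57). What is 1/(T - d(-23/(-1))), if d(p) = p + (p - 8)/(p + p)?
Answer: -9614/97343 ≈ -0.098764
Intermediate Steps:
T = 2759/209 (T = 5 - (107/(-11) - 87/(-57)) = 5 - (107*(-1/11) - 87*(-1/57)) = 5 - (-107/11 + 29/19) = 5 - 1*(-1714/209) = 5 + 1714/209 = 2759/209 ≈ 13.201)
d(p) = p + (-8 + p)/(2*p) (d(p) = p + (-8 + p)/((2*p)) = p + (-8 + p)*(1/(2*p)) = p + (-8 + p)/(2*p))
1/(T - d(-23/(-1))) = 1/(2759/209 - (1/2 - 23/(-1) - 4/((-23/(-1))))) = 1/(2759/209 - (1/2 - 23*(-1) - 4/((-23*(-1))))) = 1/(2759/209 - (1/2 - 1*(-23) - 4/((-1*(-23))))) = 1/(2759/209 - (1/2 + 23 - 4/23)) = 1/(2759/209 - 1*1073/46) = 1/(2759/209 - 1073/46) = 1/(-97343/9614) = -9614/97343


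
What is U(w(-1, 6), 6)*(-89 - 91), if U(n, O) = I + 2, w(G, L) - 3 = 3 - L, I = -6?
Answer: 720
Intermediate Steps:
w(G, L) = 6 - L (w(G, L) = 3 + (3 - L) = 6 - L)
U(n, O) = -4 (U(n, O) = -6 + 2 = -4)
U(w(-1, 6), 6)*(-89 - 91) = -4*(-89 - 91) = -4*(-180) = 720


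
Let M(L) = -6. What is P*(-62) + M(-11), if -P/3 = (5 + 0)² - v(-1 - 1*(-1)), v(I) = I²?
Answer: 4644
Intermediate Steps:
P = -75 (P = -3*((5 + 0)² - (-1 - 1*(-1))²) = -3*(5² - (-1 + 1)²) = -3*(25 - 1*0²) = -3*(25 - 1*0) = -3*(25 + 0) = -3*25 = -75)
P*(-62) + M(-11) = -75*(-62) - 6 = 4650 - 6 = 4644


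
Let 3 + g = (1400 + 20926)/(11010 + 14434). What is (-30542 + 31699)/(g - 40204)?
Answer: -14719354/511502291 ≈ -0.028777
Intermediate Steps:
g = -27003/12722 (g = -3 + (1400 + 20926)/(11010 + 14434) = -3 + 22326/25444 = -3 + 22326*(1/25444) = -3 + 11163/12722 = -27003/12722 ≈ -2.1225)
(-30542 + 31699)/(g - 40204) = (-30542 + 31699)/(-27003/12722 - 40204) = 1157/(-511502291/12722) = 1157*(-12722/511502291) = -14719354/511502291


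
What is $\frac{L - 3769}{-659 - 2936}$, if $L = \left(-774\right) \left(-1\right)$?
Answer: $\frac{599}{719} \approx 0.8331$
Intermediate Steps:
$L = 774$
$\frac{L - 3769}{-659 - 2936} = \frac{774 - 3769}{-659 - 2936} = - \frac{2995}{-3595} = \left(-2995\right) \left(- \frac{1}{3595}\right) = \frac{599}{719}$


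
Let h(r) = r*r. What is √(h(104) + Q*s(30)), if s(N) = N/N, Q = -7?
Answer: 3*√1201 ≈ 103.97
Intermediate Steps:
h(r) = r²
s(N) = 1
√(h(104) + Q*s(30)) = √(104² - 7*1) = √(10816 - 7) = √10809 = 3*√1201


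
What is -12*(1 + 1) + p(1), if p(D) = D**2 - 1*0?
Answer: -23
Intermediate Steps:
p(D) = D**2 (p(D) = D**2 + 0 = D**2)
-12*(1 + 1) + p(1) = -12*(1 + 1) + 1**2 = -12*2 + 1 = -24 + 1 = -23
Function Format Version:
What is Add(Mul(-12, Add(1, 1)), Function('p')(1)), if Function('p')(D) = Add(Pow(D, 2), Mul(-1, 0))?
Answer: -23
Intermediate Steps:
Function('p')(D) = Pow(D, 2) (Function('p')(D) = Add(Pow(D, 2), 0) = Pow(D, 2))
Add(Mul(-12, Add(1, 1)), Function('p')(1)) = Add(Mul(-12, Add(1, 1)), Pow(1, 2)) = Add(Mul(-12, 2), 1) = Add(-24, 1) = -23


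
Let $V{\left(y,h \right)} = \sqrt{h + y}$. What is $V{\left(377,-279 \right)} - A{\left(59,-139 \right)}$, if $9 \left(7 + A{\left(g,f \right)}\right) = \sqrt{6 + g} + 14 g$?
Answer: $- \frac{763}{9} + 7 \sqrt{2} - \frac{\sqrt{65}}{9} \approx -75.774$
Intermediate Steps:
$A{\left(g,f \right)} = -7 + \frac{\sqrt{6 + g}}{9} + \frac{14 g}{9}$ ($A{\left(g,f \right)} = -7 + \frac{\sqrt{6 + g} + 14 g}{9} = -7 + \left(\frac{\sqrt{6 + g}}{9} + \frac{14 g}{9}\right) = -7 + \frac{\sqrt{6 + g}}{9} + \frac{14 g}{9}$)
$V{\left(377,-279 \right)} - A{\left(59,-139 \right)} = \sqrt{-279 + 377} - \left(-7 + \frac{\sqrt{6 + 59}}{9} + \frac{14}{9} \cdot 59\right) = \sqrt{98} - \left(-7 + \frac{\sqrt{65}}{9} + \frac{826}{9}\right) = 7 \sqrt{2} - \left(\frac{763}{9} + \frac{\sqrt{65}}{9}\right) = - \frac{763}{9} + 7 \sqrt{2} - \frac{\sqrt{65}}{9}$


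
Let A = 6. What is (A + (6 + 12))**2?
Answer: 576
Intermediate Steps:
(A + (6 + 12))**2 = (6 + (6 + 12))**2 = (6 + 18)**2 = 24**2 = 576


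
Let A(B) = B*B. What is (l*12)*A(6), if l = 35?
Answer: 15120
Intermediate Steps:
A(B) = B²
(l*12)*A(6) = (35*12)*6² = 420*36 = 15120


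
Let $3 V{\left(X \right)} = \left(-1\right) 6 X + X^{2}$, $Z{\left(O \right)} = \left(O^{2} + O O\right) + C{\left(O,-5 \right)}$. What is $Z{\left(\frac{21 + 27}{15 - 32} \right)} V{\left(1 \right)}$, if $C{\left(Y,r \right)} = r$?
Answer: $- \frac{15815}{867} \approx -18.241$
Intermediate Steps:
$Z{\left(O \right)} = -5 + 2 O^{2}$ ($Z{\left(O \right)} = \left(O^{2} + O O\right) - 5 = \left(O^{2} + O^{2}\right) - 5 = 2 O^{2} - 5 = -5 + 2 O^{2}$)
$V{\left(X \right)} = - 2 X + \frac{X^{2}}{3}$ ($V{\left(X \right)} = \frac{\left(-1\right) 6 X + X^{2}}{3} = \frac{- 6 X + X^{2}}{3} = \frac{X^{2} - 6 X}{3} = - 2 X + \frac{X^{2}}{3}$)
$Z{\left(\frac{21 + 27}{15 - 32} \right)} V{\left(1 \right)} = \left(-5 + 2 \left(\frac{21 + 27}{15 - 32}\right)^{2}\right) \frac{1}{3} \cdot 1 \left(-6 + 1\right) = \left(-5 + 2 \left(\frac{48}{-17}\right)^{2}\right) \frac{1}{3} \cdot 1 \left(-5\right) = \left(-5 + 2 \left(48 \left(- \frac{1}{17}\right)\right)^{2}\right) \left(- \frac{5}{3}\right) = \left(-5 + 2 \left(- \frac{48}{17}\right)^{2}\right) \left(- \frac{5}{3}\right) = \left(-5 + 2 \cdot \frac{2304}{289}\right) \left(- \frac{5}{3}\right) = \left(-5 + \frac{4608}{289}\right) \left(- \frac{5}{3}\right) = \frac{3163}{289} \left(- \frac{5}{3}\right) = - \frac{15815}{867}$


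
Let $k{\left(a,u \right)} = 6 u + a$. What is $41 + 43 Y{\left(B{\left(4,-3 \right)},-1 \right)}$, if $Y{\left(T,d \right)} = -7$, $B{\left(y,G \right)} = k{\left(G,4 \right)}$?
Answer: $-260$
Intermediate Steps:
$k{\left(a,u \right)} = a + 6 u$
$B{\left(y,G \right)} = 24 + G$ ($B{\left(y,G \right)} = G + 6 \cdot 4 = G + 24 = 24 + G$)
$41 + 43 Y{\left(B{\left(4,-3 \right)},-1 \right)} = 41 + 43 \left(-7\right) = 41 - 301 = -260$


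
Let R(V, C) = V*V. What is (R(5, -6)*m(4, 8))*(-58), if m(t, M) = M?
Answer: -11600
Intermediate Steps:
R(V, C) = V²
(R(5, -6)*m(4, 8))*(-58) = (5²*8)*(-58) = (25*8)*(-58) = 200*(-58) = -11600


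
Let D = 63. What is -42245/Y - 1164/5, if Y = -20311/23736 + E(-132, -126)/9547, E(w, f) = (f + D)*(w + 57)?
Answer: 47770024034412/408782585 ≈ 1.1686e+5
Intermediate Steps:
E(w, f) = (57 + w)*(63 + f) (E(w, f) = (f + 63)*(w + 57) = (63 + f)*(57 + w) = (57 + w)*(63 + f))
Y = -81756517/226607592 (Y = -20311/23736 + (3591 + 57*(-126) + 63*(-132) - 126*(-132))/9547 = -20311*1/23736 + (3591 - 7182 - 8316 + 16632)*(1/9547) = -20311/23736 + 4725*(1/9547) = -20311/23736 + 4725/9547 = -81756517/226607592 ≈ -0.36078)
-42245/Y - 1164/5 = -42245/(-81756517/226607592) - 1164/5 = -42245*(-226607592/81756517) - 1164*⅕ = 9573037724040/81756517 - 1164/5 = 47770024034412/408782585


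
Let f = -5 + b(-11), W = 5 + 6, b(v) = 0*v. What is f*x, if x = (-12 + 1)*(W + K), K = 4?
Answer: 825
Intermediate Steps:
b(v) = 0
W = 11
f = -5 (f = -5 + 0 = -5)
x = -165 (x = (-12 + 1)*(11 + 4) = -11*15 = -165)
f*x = -5*(-165) = 825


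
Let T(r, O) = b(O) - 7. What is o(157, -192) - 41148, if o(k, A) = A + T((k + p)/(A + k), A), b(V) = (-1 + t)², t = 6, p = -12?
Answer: -41322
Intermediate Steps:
b(V) = 25 (b(V) = (-1 + 6)² = 5² = 25)
T(r, O) = 18 (T(r, O) = 25 - 7 = 18)
o(k, A) = 18 + A (o(k, A) = A + 18 = 18 + A)
o(157, -192) - 41148 = (18 - 192) - 41148 = -174 - 41148 = -41322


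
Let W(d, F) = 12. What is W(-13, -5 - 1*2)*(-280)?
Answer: -3360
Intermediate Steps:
W(-13, -5 - 1*2)*(-280) = 12*(-280) = -3360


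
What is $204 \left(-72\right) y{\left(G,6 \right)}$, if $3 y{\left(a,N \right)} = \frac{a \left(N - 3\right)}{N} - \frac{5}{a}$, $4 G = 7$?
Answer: $\frac{67932}{7} \approx 9704.6$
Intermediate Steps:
$G = \frac{7}{4}$ ($G = \frac{1}{4} \cdot 7 = \frac{7}{4} \approx 1.75$)
$y{\left(a,N \right)} = - \frac{5}{3 a} + \frac{a \left(-3 + N\right)}{3 N}$ ($y{\left(a,N \right)} = \frac{\frac{a \left(N - 3\right)}{N} - \frac{5}{a}}{3} = \frac{\frac{a \left(-3 + N\right)}{N} - \frac{5}{a}}{3} = \frac{- \frac{5}{a} + \frac{a \left(-3 + N\right)}{N}}{3} = - \frac{5}{3 a} + \frac{a \left(-3 + N\right)}{3 N}$)
$204 \left(-72\right) y{\left(G,6 \right)} = 204 \left(-72\right) \left(- \frac{5}{3 \cdot \frac{7}{4}} + \frac{1}{3} \cdot \frac{7}{4} - \frac{7}{4 \cdot 6}\right) = - 14688 \left(\left(- \frac{5}{3}\right) \frac{4}{7} + \frac{7}{12} - \frac{7}{4} \cdot \frac{1}{6}\right) = - 14688 \left(- \frac{20}{21} + \frac{7}{12} - \frac{7}{24}\right) = \left(-14688\right) \left(- \frac{37}{56}\right) = \frac{67932}{7}$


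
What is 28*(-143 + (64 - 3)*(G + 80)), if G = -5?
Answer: 124096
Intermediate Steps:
28*(-143 + (64 - 3)*(G + 80)) = 28*(-143 + (64 - 3)*(-5 + 80)) = 28*(-143 + 61*75) = 28*(-143 + 4575) = 28*4432 = 124096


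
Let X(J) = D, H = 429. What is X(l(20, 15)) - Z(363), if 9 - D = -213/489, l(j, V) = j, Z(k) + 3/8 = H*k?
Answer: -203055215/1304 ≈ -1.5572e+5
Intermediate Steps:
Z(k) = -3/8 + 429*k
D = 1538/163 (D = 9 - (-213)/489 = 9 - 1*(-71/163) = 9 + 71/163 = 1538/163 ≈ 9.4356)
X(J) = 1538/163
X(l(20, 15)) - Z(363) = 1538/163 - (-3/8 + 429*363) = 1538/163 - (-3/8 + 155727) = 1538/163 - 1*1245813/8 = 1538/163 - 1245813/8 = -203055215/1304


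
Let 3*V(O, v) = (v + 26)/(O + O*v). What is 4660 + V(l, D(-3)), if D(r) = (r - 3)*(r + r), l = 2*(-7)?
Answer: 3620789/777 ≈ 4660.0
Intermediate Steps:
l = -14
D(r) = 2*r*(-3 + r) (D(r) = (-3 + r)*(2*r) = 2*r*(-3 + r))
V(O, v) = (26 + v)/(3*(O + O*v)) (V(O, v) = ((v + 26)/(O + O*v))/3 = ((26 + v)/(O + O*v))/3 = (26 + v)/(3*(O + O*v)))
4660 + V(l, D(-3)) = 4660 + (1/3)*(26 + 2*(-3)*(-3 - 3))/(-14*(1 + 2*(-3)*(-3 - 3))) = 4660 + (1/3)*(-1/14)*(26 + 2*(-3)*(-6))/(1 + 2*(-3)*(-6)) = 4660 + (1/3)*(-1/14)*(26 + 36)/(1 + 36) = 4660 + (1/3)*(-1/14)*62/37 = 4660 + (1/3)*(-1/14)*(1/37)*62 = 4660 - 31/777 = 3620789/777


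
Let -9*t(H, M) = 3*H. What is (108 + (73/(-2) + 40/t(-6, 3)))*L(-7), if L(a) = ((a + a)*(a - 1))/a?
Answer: -1464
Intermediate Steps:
t(H, M) = -H/3
L(a) = -2 + 2*a (L(a) = ((2*a)*(-1 + a))/a = (2*a*(-1 + a))/a = -2 + 2*a)
(108 + (73/(-2) + 40/t(-6, 3)))*L(-7) = (108 + (73/(-2) + 40/((-1/3*(-6)))))*(-2 + 2*(-7)) = (108 + (73*(-1/2) + 40/2))*(-2 - 14) = (108 + (-73/2 + 40*(1/2)))*(-16) = (108 + (-73/2 + 20))*(-16) = (108 - 33/2)*(-16) = (183/2)*(-16) = -1464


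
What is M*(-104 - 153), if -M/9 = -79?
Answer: -182727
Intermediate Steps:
M = 711 (M = -9*(-79) = 711)
M*(-104 - 153) = 711*(-104 - 153) = 711*(-257) = -182727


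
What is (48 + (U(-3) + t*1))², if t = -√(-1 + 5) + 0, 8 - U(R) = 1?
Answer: 2809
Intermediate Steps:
U(R) = 7 (U(R) = 8 - 1*1 = 8 - 1 = 7)
t = -2 (t = -√4 + 0 = -1*2 + 0 = -2 + 0 = -2)
(48 + (U(-3) + t*1))² = (48 + (7 - 2*1))² = (48 + (7 - 2))² = (48 + 5)² = 53² = 2809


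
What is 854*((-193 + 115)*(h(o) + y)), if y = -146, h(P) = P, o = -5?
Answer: 10058412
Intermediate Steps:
854*((-193 + 115)*(h(o) + y)) = 854*((-193 + 115)*(-5 - 146)) = 854*(-78*(-151)) = 854*11778 = 10058412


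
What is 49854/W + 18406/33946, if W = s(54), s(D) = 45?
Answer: 282195359/254595 ≈ 1108.4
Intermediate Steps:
W = 45
49854/W + 18406/33946 = 49854/45 + 18406/33946 = 49854*(1/45) + 18406*(1/33946) = 16618/15 + 9203/16973 = 282195359/254595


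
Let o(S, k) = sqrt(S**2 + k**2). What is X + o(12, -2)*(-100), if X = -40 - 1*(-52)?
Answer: 12 - 200*sqrt(37) ≈ -1204.6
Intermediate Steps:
X = 12 (X = -40 + 52 = 12)
X + o(12, -2)*(-100) = 12 + sqrt(12**2 + (-2)**2)*(-100) = 12 + sqrt(144 + 4)*(-100) = 12 + sqrt(148)*(-100) = 12 + (2*sqrt(37))*(-100) = 12 - 200*sqrt(37)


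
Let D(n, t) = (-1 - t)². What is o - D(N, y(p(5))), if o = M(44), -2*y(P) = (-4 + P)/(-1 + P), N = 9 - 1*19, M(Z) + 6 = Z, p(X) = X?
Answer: 2383/64 ≈ 37.234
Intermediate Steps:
M(Z) = -6 + Z
N = -10 (N = 9 - 19 = -10)
y(P) = -(-4 + P)/(2*(-1 + P))
o = 38 (o = -6 + 44 = 38)
o - D(N, y(p(5))) = 38 - (1 + (4 - 1*5)/(2*(-1 + 5)))² = 38 - (1 + (½)*(4 - 5)/4)² = 38 - (1 + (½)*(¼)*(-1))² = 38 - (1 - ⅛)² = 38 - (7/8)² = 38 - 1*49/64 = 38 - 49/64 = 2383/64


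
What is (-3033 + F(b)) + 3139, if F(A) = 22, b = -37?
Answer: 128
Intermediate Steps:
(-3033 + F(b)) + 3139 = (-3033 + 22) + 3139 = -3011 + 3139 = 128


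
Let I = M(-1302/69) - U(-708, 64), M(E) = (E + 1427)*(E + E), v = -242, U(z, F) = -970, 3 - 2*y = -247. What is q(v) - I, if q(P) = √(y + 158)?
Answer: 27598786/529 + √283 ≈ 52188.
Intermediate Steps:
y = 125 (y = 3/2 - ½*(-247) = 3/2 + 247/2 = 125)
M(E) = 2*E*(1427 + E) (M(E) = (1427 + E)*(2*E) = 2*E*(1427 + E))
q(P) = √283 (q(P) = √(125 + 158) = √283)
I = -27598786/529 (I = 2*(-1302/69)*(1427 - 1302/69) - 1*(-970) = 2*(-1302*1/69)*(1427 - 1302*1/69) + 970 = 2*(-434/23)*(1427 - 434/23) + 970 = 2*(-434/23)*(32387/23) + 970 = -28111916/529 + 970 = -27598786/529 ≈ -52172.)
q(v) - I = √283 - 1*(-27598786/529) = √283 + 27598786/529 = 27598786/529 + √283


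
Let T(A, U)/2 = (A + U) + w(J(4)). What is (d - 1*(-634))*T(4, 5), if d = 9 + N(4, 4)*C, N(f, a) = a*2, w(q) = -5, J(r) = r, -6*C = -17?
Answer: 15976/3 ≈ 5325.3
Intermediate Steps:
C = 17/6 (C = -⅙*(-17) = 17/6 ≈ 2.8333)
N(f, a) = 2*a
T(A, U) = -10 + 2*A + 2*U (T(A, U) = 2*((A + U) - 5) = 2*(-5 + A + U) = -10 + 2*A + 2*U)
d = 95/3 (d = 9 + (2*4)*(17/6) = 9 + 8*(17/6) = 9 + 68/3 = 95/3 ≈ 31.667)
(d - 1*(-634))*T(4, 5) = (95/3 - 1*(-634))*(-10 + 2*4 + 2*5) = (95/3 + 634)*(-10 + 8 + 10) = (1997/3)*8 = 15976/3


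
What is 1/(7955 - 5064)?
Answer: 1/2891 ≈ 0.00034590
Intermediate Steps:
1/(7955 - 5064) = 1/2891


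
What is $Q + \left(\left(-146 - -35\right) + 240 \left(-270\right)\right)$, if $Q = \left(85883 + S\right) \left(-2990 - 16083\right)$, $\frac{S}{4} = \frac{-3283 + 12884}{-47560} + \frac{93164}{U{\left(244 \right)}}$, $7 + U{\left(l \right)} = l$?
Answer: $- \frac{4700549944642519}{2817930} \approx -1.6681 \cdot 10^{9}$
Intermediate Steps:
$U{\left(l \right)} = -7 + l$
$S = \frac{4428604403}{2817930}$ ($S = 4 \left(\frac{-3283 + 12884}{-47560} + \frac{93164}{-7 + 244}\right) = 4 \left(9601 \left(- \frac{1}{47560}\right) + \frac{93164}{237}\right) = 4 \left(- \frac{9601}{47560} + 93164 \cdot \frac{1}{237}\right) = 4 \left(- \frac{9601}{47560} + \frac{93164}{237}\right) = 4 \cdot \frac{4428604403}{11271720} = \frac{4428604403}{2817930} \approx 1571.6$)
$Q = - \frac{4700367029988289}{2817930}$ ($Q = \left(85883 + \frac{4428604403}{2817930}\right) \left(-2990 - 16083\right) = \frac{246440886593}{2817930} \left(-19073\right) = - \frac{4700367029988289}{2817930} \approx -1.668 \cdot 10^{9}$)
$Q + \left(\left(-146 - -35\right) + 240 \left(-270\right)\right) = - \frac{4700367029988289}{2817930} + \left(\left(-146 - -35\right) + 240 \left(-270\right)\right) = - \frac{4700367029988289}{2817930} + \left(\left(-146 + 35\right) - 64800\right) = - \frac{4700367029988289}{2817930} - 64911 = - \frac{4700549944642519}{2817930}$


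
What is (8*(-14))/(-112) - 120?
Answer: -119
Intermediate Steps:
(8*(-14))/(-112) - 120 = -112*(-1/112) - 120 = 1 - 120 = -119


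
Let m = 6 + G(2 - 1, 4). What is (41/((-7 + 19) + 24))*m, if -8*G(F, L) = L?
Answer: 451/72 ≈ 6.2639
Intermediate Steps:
G(F, L) = -L/8
m = 11/2 (m = 6 - ⅛*4 = 6 - ½ = 11/2 ≈ 5.5000)
(41/((-7 + 19) + 24))*m = (41/((-7 + 19) + 24))*(11/2) = (41/(12 + 24))*(11/2) = (41/36)*(11/2) = 451/72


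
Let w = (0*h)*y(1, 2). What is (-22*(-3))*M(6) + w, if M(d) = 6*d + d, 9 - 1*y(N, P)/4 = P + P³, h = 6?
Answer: 2772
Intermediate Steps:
y(N, P) = 36 - 4*P - 4*P³ (y(N, P) = 36 - 4*(P + P³) = 36 + (-4*P - 4*P³) = 36 - 4*P - 4*P³)
w = 0 (w = (0*6)*(36 - 4*2 - 4*2³) = 0*(36 - 8 - 4*8) = 0*(36 - 8 - 32) = 0*(-4) = 0)
M(d) = 7*d
(-22*(-3))*M(6) + w = (-22*(-3))*(7*6) + 0 = 66*42 + 0 = 2772 + 0 = 2772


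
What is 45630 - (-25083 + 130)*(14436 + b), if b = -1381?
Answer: 325807045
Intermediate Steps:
45630 - (-25083 + 130)*(14436 + b) = 45630 - (-25083 + 130)*(14436 - 1381) = 45630 - (-24953)*13055 = 45630 - 1*(-325761415) = 45630 + 325761415 = 325807045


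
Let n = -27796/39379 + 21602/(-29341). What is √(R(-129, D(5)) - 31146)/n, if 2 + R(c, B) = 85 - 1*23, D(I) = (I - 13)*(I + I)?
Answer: -1155419239*I*√3454/555409198 ≈ -122.26*I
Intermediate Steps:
n = -1666227594/1155419239 (n = -27796*1/39379 + 21602*(-1/29341) = -27796/39379 - 21602/29341 = -1666227594/1155419239 ≈ -1.4421)
D(I) = 2*I*(-13 + I) (D(I) = (-13 + I)*(2*I) = 2*I*(-13 + I))
R(c, B) = 60 (R(c, B) = -2 + (85 - 1*23) = -2 + (85 - 23) = -2 + 62 = 60)
√(R(-129, D(5)) - 31146)/n = √(60 - 31146)/(-1666227594/1155419239) = √(-31086)*(-1155419239/1666227594) = (3*I*√3454)*(-1155419239/1666227594) = -1155419239*I*√3454/555409198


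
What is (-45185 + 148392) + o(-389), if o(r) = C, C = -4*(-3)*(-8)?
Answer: 103111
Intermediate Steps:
C = -96 (C = 12*(-8) = -96)
o(r) = -96
(-45185 + 148392) + o(-389) = (-45185 + 148392) - 96 = 103207 - 96 = 103111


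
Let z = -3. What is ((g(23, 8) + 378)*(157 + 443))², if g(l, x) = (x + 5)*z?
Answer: 41371560000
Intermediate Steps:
g(l, x) = -15 - 3*x (g(l, x) = (x + 5)*(-3) = (5 + x)*(-3) = -15 - 3*x)
((g(23, 8) + 378)*(157 + 443))² = (((-15 - 3*8) + 378)*(157 + 443))² = (((-15 - 24) + 378)*600)² = ((-39 + 378)*600)² = (339*600)² = 203400² = 41371560000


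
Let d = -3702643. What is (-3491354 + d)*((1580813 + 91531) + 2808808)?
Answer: -32237394044544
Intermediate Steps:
(-3491354 + d)*((1580813 + 91531) + 2808808) = (-3491354 - 3702643)*((1580813 + 91531) + 2808808) = -7193997*(1672344 + 2808808) = -7193997*4481152 = -32237394044544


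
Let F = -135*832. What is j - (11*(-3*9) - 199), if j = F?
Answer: -111824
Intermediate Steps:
F = -112320
j = -112320
j - (11*(-3*9) - 199) = -112320 - (11*(-3*9) - 199) = -112320 - (11*(-27) - 199) = -112320 - (-297 - 199) = -112320 - 1*(-496) = -112320 + 496 = -111824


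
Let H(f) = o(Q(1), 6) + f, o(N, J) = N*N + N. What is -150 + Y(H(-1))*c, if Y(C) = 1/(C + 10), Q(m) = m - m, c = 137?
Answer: -1213/9 ≈ -134.78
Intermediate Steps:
Q(m) = 0
o(N, J) = N + N² (o(N, J) = N² + N = N + N²)
H(f) = f (H(f) = 0*(1 + 0) + f = 0*1 + f = 0 + f = f)
Y(C) = 1/(10 + C)
-150 + Y(H(-1))*c = -150 + 137/(10 - 1) = -150 + 137/9 = -1213/9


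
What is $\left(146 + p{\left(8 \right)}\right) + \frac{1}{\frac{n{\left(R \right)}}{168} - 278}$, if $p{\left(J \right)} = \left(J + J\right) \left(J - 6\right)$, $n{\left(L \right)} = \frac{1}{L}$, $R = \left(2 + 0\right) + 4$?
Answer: $\frac{49878686}{280223} \approx 178.0$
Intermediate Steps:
$R = 6$ ($R = 2 + 4 = 6$)
$p{\left(J \right)} = 2 J \left(-6 + J\right)$
$\left(146 + p{\left(8 \right)}\right) + \frac{1}{\frac{n{\left(R \right)}}{168} - 278} = \left(146 + 2 \cdot 8 \left(-6 + 8\right)\right) + \frac{1}{\frac{1}{6 \cdot 168} - 278} = \left(146 + 2 \cdot 8 \cdot 2\right) + \frac{1}{\frac{1}{6} \cdot \frac{1}{168} - 278} = \left(146 + 32\right) + \frac{1}{\frac{1}{1008} - 278} = 178 + \frac{1}{- \frac{280223}{1008}} = 178 - \frac{1008}{280223} = \frac{49878686}{280223}$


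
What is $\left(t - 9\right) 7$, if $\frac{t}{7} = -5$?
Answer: $-308$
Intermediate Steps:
$t = -35$ ($t = 7 \left(-5\right) = -35$)
$\left(t - 9\right) 7 = \left(-35 - 9\right) 7 = \left(-44\right) 7 = -308$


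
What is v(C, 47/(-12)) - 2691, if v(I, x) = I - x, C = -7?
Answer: -32329/12 ≈ -2694.1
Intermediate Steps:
v(C, 47/(-12)) - 2691 = (-7 - 47/(-12)) - 2691 = (-7 - 47*(-1)/12) - 2691 = (-7 - 1*(-47/12)) - 2691 = (-7 + 47/12) - 2691 = -37/12 - 2691 = -32329/12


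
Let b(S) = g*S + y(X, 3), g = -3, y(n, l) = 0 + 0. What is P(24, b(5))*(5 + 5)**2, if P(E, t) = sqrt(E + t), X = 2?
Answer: 300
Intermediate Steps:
y(n, l) = 0
b(S) = -3*S (b(S) = -3*S + 0 = -3*S)
P(24, b(5))*(5 + 5)**2 = sqrt(24 - 3*5)*(5 + 5)**2 = sqrt(24 - 15)*10**2 = sqrt(9)*100 = 3*100 = 300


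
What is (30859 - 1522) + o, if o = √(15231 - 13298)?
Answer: 29337 + √1933 ≈ 29381.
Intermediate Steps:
o = √1933 ≈ 43.966
(30859 - 1522) + o = (30859 - 1522) + √1933 = 29337 + √1933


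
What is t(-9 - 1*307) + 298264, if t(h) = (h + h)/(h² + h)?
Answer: 93953158/315 ≈ 2.9826e+5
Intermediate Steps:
t(h) = 2*h/(h + h²) (t(h) = (2*h)/(h + h²) = 2*h/(h + h²))
t(-9 - 1*307) + 298264 = 2/(1 + (-9 - 1*307)) + 298264 = 2/(1 + (-9 - 307)) + 298264 = 2/(1 - 316) + 298264 = 2/(-315) + 298264 = 2*(-1/315) + 298264 = -2/315 + 298264 = 93953158/315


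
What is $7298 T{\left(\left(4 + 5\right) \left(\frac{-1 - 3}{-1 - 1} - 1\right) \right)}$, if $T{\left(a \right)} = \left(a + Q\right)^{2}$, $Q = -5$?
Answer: $116768$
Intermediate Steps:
$T{\left(a \right)} = \left(-5 + a\right)^{2}$ ($T{\left(a \right)} = \left(a - 5\right)^{2} = \left(-5 + a\right)^{2}$)
$7298 T{\left(\left(4 + 5\right) \left(\frac{-1 - 3}{-1 - 1} - 1\right) \right)} = 7298 \left(-5 + \left(4 + 5\right) \left(\frac{-1 - 3}{-1 - 1} - 1\right)\right)^{2} = 7298 \left(-5 + 9 \left(- \frac{4}{-2} - 1\right)\right)^{2} = 7298 \left(-5 + 9 \left(\left(-4\right) \left(- \frac{1}{2}\right) - 1\right)\right)^{2} = 7298 \left(-5 + 9 \left(2 - 1\right)\right)^{2} = 7298 \left(-5 + 9 \cdot 1\right)^{2} = 7298 \left(-5 + 9\right)^{2} = 7298 \cdot 4^{2} = 7298 \cdot 16 = 116768$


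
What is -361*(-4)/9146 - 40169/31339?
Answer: -161066079/143313247 ≈ -1.1239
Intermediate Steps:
-361*(-4)/9146 - 40169/31339 = 1444*(1/9146) - 40169*1/31339 = 722/4573 - 40169/31339 = -161066079/143313247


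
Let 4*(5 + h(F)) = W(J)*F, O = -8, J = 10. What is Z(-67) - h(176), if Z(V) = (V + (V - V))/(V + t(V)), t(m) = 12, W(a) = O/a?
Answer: 2278/55 ≈ 41.418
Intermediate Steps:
W(a) = -8/a
h(F) = -5 - F/5 (h(F) = -5 + ((-8/10)*F)/4 = -5 + ((-8*1/10)*F)/4 = -5 + (-4*F/5)/4 = -5 - F/5)
Z(V) = V/(12 + V) (Z(V) = (V + (V - V))/(V + 12) = (V + 0)/(12 + V) = V/(12 + V))
Z(-67) - h(176) = -67/(12 - 67) - (-5 - 1/5*176) = -67/(-55) - (-5 - 176/5) = -67*(-1/55) - 1*(-201/5) = 67/55 + 201/5 = 2278/55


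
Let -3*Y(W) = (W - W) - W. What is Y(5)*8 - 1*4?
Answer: 28/3 ≈ 9.3333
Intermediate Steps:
Y(W) = W/3 (Y(W) = -((W - W) - W)/3 = -(0 - W)/3 = -(-1)*W/3 = W/3)
Y(5)*8 - 1*4 = ((⅓)*5)*8 - 1*4 = (5/3)*8 - 4 = 40/3 - 4 = 28/3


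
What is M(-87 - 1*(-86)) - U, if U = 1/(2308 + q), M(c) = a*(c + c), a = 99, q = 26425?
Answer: -5689135/28733 ≈ -198.00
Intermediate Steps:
M(c) = 198*c (M(c) = 99*(c + c) = 99*(2*c) = 198*c)
U = 1/28733 (U = 1/(2308 + 26425) = 1/28733 ≈ 3.4803e-5)
M(-87 - 1*(-86)) - U = 198*(-87 - 1*(-86)) - 1*1/28733 = 198*(-87 + 86) - 1/28733 = 198*(-1) - 1/28733 = -198 - 1/28733 = -5689135/28733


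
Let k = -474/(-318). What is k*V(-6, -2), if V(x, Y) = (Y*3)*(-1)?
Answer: 474/53 ≈ 8.9434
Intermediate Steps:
k = 79/53 (k = -474*(-1/318) = 79/53 ≈ 1.4906)
V(x, Y) = -3*Y (V(x, Y) = (3*Y)*(-1) = -3*Y)
k*V(-6, -2) = 79*(-3*(-2))/53 = (79/53)*6 = 474/53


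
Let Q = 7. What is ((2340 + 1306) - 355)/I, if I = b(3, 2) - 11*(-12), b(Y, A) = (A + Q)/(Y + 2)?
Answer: 5485/223 ≈ 24.596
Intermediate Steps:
b(Y, A) = (7 + A)/(2 + Y) (b(Y, A) = (A + 7)/(Y + 2) = (7 + A)/(2 + Y))
I = 669/5 (I = (7 + 2)/(2 + 3) - 11*(-12) = 9/5 + 132 = 669/5 ≈ 133.80)
((2340 + 1306) - 355)/I = ((2340 + 1306) - 355)/(669/5) = (3646 - 355)*(5/669) = 3291*(5/669) = 5485/223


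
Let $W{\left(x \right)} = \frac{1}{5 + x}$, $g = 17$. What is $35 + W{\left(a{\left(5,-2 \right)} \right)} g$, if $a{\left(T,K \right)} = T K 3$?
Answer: $\frac{858}{25} \approx 34.32$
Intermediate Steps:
$a{\left(T,K \right)} = 3 K T$ ($a{\left(T,K \right)} = K T 3 = 3 K T$)
$35 + W{\left(a{\left(5,-2 \right)} \right)} g = 35 + \frac{1}{5 + 3 \left(-2\right) 5} \cdot 17 = 35 + \frac{1}{5 - 30} \cdot 17 = 35 + \frac{1}{-25} \cdot 17 = 35 - \frac{17}{25} = \frac{858}{25}$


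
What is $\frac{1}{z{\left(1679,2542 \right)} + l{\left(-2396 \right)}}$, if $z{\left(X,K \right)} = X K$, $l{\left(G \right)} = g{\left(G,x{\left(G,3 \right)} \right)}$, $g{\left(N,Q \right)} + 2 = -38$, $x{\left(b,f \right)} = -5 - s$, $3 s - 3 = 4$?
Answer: $\frac{1}{4267978} \approx 2.343 \cdot 10^{-7}$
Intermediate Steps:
$s = \frac{7}{3}$ ($s = 1 + \frac{1}{3} \cdot 4 = 1 + \frac{4}{3} = \frac{7}{3} \approx 2.3333$)
$x{\left(b,f \right)} = - \frac{22}{3}$ ($x{\left(b,f \right)} = -5 - \frac{7}{3} = - \frac{22}{3}$)
$g{\left(N,Q \right)} = -40$ ($g{\left(N,Q \right)} = -2 - 38 = -40$)
$l{\left(G \right)} = -40$
$z{\left(X,K \right)} = K X$
$\frac{1}{z{\left(1679,2542 \right)} + l{\left(-2396 \right)}} = \frac{1}{2542 \cdot 1679 - 40} = \frac{1}{4268018 - 40} = \frac{1}{4267978}$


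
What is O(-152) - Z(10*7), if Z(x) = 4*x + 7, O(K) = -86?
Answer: -373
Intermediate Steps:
Z(x) = 7 + 4*x
O(-152) - Z(10*7) = -86 - (7 + 4*(10*7)) = -86 - (7 + 4*70) = -86 - (7 + 280) = -86 - 1*287 = -86 - 287 = -373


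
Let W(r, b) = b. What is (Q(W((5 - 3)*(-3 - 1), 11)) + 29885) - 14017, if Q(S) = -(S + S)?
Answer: 15846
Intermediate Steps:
Q(S) = -2*S
(Q(W((5 - 3)*(-3 - 1), 11)) + 29885) - 14017 = (-2*11 + 29885) - 14017 = (-22 + 29885) - 14017 = 29863 - 14017 = 15846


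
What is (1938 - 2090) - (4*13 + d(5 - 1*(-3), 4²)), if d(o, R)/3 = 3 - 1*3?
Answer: -204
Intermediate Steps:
d(o, R) = 0 (d(o, R) = 3*(3 - 1*3) = 3*(3 - 3) = 3*0 = 0)
(1938 - 2090) - (4*13 + d(5 - 1*(-3), 4²)) = (1938 - 2090) - (4*13 + 0) = -152 - (52 + 0) = -152 - 1*52 = -152 - 52 = -204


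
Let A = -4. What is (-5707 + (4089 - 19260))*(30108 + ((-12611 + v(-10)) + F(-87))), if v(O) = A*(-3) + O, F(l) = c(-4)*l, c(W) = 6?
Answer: -354445806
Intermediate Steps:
F(l) = 6*l
v(O) = 12 + O (v(O) = -4*(-3) + O = 12 + O)
(-5707 + (4089 - 19260))*(30108 + ((-12611 + v(-10)) + F(-87))) = (-5707 + (4089 - 19260))*(30108 + ((-12611 + (12 - 10)) + 6*(-87))) = (-5707 - 15171)*(30108 + ((-12611 + 2) - 522)) = -20878*(30108 + (-12609 - 522)) = -20878*(30108 - 13131) = -20878*16977 = -354445806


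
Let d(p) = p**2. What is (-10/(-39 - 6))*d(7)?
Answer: 98/9 ≈ 10.889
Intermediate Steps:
(-10/(-39 - 6))*d(7) = -10/(-39 - 6)*7**2 = -10/(-45)*49 = -10*(-1/45)*49 = (2/9)*49 = 98/9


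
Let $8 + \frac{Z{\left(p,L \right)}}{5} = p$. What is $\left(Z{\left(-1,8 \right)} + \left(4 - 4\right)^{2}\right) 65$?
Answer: $-2925$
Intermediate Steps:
$Z{\left(p,L \right)} = -40 + 5 p$
$\left(Z{\left(-1,8 \right)} + \left(4 - 4\right)^{2}\right) 65 = \left(\left(-40 + 5 \left(-1\right)\right) + \left(4 - 4\right)^{2}\right) 65 = \left(\left(-40 - 5\right) + 0^{2}\right) 65 = \left(-45 + 0\right) 65 = \left(-45\right) 65 = -2925$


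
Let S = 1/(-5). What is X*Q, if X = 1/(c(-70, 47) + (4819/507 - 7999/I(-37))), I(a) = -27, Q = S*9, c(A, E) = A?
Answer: -41067/5378960 ≈ -0.0076347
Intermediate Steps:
S = -1/5 ≈ -0.20000
Q = -9/5 (Q = -1/5*9 = -9/5 ≈ -1.8000)
X = 4563/1075792 (X = 1/(-70 + (4819/507 - 7999/(-27))) = 1/(-70 + (4819*(1/507) - 7999*(-1/27))) = 1/(-70 + (4819/507 + 7999/27)) = 1/(-70 + 1395202/4563) = 1/(1075792/4563) = 4563/1075792 ≈ 0.0042415)
X*Q = (4563/1075792)*(-9/5) = -41067/5378960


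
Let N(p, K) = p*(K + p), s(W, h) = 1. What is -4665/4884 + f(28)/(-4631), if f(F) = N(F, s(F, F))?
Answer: -774831/685388 ≈ -1.1305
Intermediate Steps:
f(F) = F*(1 + F)
-4665/4884 + f(28)/(-4631) = -4665/4884 + (28*(1 + 28))/(-4631) = -4665*1/4884 + (28*29)*(-1/4631) = -1555/1628 + 812*(-1/4631) = -1555/1628 - 812/4631 = -774831/685388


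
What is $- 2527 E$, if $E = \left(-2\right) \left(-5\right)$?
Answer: $-25270$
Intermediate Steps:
$E = 10$
$- 2527 E = \left(-2527\right) 10 = -25270$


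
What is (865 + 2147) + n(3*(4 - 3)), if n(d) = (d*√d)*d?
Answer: 3012 + 9*√3 ≈ 3027.6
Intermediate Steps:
n(d) = d^(5/2) (n(d) = d^(3/2)*d = d^(5/2))
(865 + 2147) + n(3*(4 - 3)) = (865 + 2147) + (3*(4 - 3))^(5/2) = 3012 + (3*1)^(5/2) = 3012 + 3^(5/2) = 3012 + 9*√3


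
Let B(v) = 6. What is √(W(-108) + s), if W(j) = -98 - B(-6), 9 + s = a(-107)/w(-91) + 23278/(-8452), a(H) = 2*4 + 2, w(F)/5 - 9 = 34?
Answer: I*√3820831561162/181718 ≈ 10.757*I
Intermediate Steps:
w(F) = 215 (w(F) = 45 + 5*34 = 45 + 170 = 215)
a(H) = 10 (a(H) = 8 + 2 = 10)
s = -2127487/181718 (s = -9 + (10/215 + 23278/(-8452)) = -9 + (10*(1/215) + 23278*(-1/8452)) = -9 + (2/43 - 11639/4226) = -9 - 492025/181718 = -2127487/181718 ≈ -11.708)
W(j) = -104 (W(j) = -98 - 1*6 = -98 - 6 = -104)
√(W(-108) + s) = √(-104 - 2127487/181718) = √(-21026159/181718) = I*√3820831561162/181718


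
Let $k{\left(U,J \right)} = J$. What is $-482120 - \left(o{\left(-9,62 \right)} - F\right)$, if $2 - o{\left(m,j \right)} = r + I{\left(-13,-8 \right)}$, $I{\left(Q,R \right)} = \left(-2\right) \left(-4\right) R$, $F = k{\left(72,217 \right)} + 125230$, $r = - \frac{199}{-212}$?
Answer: $- \frac{75628469}{212} \approx -3.5674 \cdot 10^{5}$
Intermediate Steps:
$r = \frac{199}{212}$ ($r = \left(-199\right) \left(- \frac{1}{212}\right) = \frac{199}{212} \approx 0.93868$)
$F = 125447$ ($F = 217 + 125230 = 125447$)
$I{\left(Q,R \right)} = 8 R$
$o{\left(m,j \right)} = \frac{13793}{212}$ ($o{\left(m,j \right)} = 2 - \left(\frac{199}{212} + 8 \left(-8\right)\right) = 2 - \left(\frac{199}{212} - 64\right) = 2 - - \frac{13369}{212} = 2 + \frac{13369}{212} = \frac{13793}{212}$)
$-482120 - \left(o{\left(-9,62 \right)} - F\right) = -482120 - \left(\frac{13793}{212} - 125447\right) = -482120 - - \frac{26580971}{212} = -482120 + \frac{26580971}{212} = - \frac{75628469}{212}$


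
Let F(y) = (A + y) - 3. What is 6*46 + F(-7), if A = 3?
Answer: 269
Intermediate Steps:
F(y) = y (F(y) = (3 + y) - 3 = y)
6*46 + F(-7) = 6*46 - 7 = 276 - 7 = 269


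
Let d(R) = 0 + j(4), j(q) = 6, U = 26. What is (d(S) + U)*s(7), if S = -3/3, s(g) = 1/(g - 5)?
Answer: 16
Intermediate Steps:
s(g) = 1/(-5 + g)
S = -1 (S = -3*⅓ = -1)
d(R) = 6 (d(R) = 0 + 6 = 6)
(d(S) + U)*s(7) = (6 + 26)/(-5 + 7) = 32/2 = 32*(½) = 16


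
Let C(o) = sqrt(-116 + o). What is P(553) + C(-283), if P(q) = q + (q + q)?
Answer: 1659 + I*sqrt(399) ≈ 1659.0 + 19.975*I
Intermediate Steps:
P(q) = 3*q (P(q) = q + 2*q = 3*q)
P(553) + C(-283) = 3*553 + sqrt(-116 - 283) = 1659 + sqrt(-399) = 1659 + I*sqrt(399)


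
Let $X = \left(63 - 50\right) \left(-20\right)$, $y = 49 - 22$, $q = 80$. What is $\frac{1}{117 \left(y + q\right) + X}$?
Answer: $\frac{1}{12259} \approx 8.1573 \cdot 10^{-5}$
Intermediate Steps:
$y = 27$ ($y = 49 - 22 = 27$)
$X = -260$ ($X = 13 \left(-20\right) = -260$)
$\frac{1}{117 \left(y + q\right) + X} = \frac{1}{117 \left(27 + 80\right) - 260} = \frac{1}{117 \cdot 107 - 260} = \frac{1}{12519 - 260} = \frac{1}{12259}$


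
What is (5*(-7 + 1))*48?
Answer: -1440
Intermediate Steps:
(5*(-7 + 1))*48 = (5*(-6))*48 = -30*48 = -1440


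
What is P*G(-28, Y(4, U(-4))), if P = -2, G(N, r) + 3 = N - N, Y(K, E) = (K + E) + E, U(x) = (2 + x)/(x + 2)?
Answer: 6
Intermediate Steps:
U(x) = 1 (U(x) = (2 + x)/(2 + x) = 1)
Y(K, E) = K + 2*E (Y(K, E) = (E + K) + E = K + 2*E)
G(N, r) = -3 (G(N, r) = -3 + (N - N) = -3 + 0 = -3)
P*G(-28, Y(4, U(-4))) = -2*(-3) = 6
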